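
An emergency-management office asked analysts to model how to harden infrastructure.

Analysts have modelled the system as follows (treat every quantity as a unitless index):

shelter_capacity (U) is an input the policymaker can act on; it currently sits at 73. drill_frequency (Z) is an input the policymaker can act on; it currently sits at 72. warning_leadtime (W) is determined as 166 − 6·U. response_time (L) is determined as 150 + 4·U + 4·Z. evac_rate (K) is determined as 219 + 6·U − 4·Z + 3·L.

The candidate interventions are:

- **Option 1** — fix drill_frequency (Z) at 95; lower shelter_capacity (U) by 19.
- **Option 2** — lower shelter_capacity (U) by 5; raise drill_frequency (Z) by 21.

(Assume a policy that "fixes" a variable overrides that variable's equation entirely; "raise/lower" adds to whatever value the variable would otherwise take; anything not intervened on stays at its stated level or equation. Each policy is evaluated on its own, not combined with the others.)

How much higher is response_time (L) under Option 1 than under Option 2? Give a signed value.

-48

Option 1 (Z := 95, U − 19):
  U = 73 − 19 = 54
  Z = 95
  L = 150 + 4·54 + 4·95 = 746
Option 2 (U − 5, Z + 21):
  U = 73 − 5 = 68
  Z = 72 + 21 = 93
  L = 150 + 4·68 + 4·93 = 794
L: 746 − 794 = -48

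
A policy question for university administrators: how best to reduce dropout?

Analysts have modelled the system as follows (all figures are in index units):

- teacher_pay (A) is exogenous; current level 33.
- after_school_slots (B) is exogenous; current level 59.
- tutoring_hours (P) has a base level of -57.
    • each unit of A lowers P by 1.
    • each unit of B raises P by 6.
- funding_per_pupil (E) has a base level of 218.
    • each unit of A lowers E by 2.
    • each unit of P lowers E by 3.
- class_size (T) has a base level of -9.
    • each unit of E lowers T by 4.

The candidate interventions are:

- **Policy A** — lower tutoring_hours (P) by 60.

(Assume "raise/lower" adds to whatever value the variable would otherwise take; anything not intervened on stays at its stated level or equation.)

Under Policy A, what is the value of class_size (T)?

1831

Policy A (P − 60):
  A = 33
  B = 59
  P = -57 − 33 + 6·59 (−60 from intervention) = 204
  E = 218 − 2·33 − 3·204 = -460
  T = -9 − 4·(-460) = 1831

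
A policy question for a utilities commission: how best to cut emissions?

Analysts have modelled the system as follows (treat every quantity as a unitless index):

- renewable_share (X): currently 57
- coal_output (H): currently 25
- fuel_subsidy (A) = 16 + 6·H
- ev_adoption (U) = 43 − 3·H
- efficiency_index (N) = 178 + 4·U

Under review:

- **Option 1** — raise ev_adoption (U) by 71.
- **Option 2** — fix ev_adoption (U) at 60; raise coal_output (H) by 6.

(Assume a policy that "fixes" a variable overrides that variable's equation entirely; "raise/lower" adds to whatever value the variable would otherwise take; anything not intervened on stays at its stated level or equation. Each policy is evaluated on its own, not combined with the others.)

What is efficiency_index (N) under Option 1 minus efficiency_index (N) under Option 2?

Option 1 (U + 71):
  H = 25
  U = 43 − 3·25 (+71 from intervention) = 39
  N = 178 + 4·39 = 334
Option 2 (U := 60, H + 6):
  H = 25 + 6 = 31
  U = 60
  N = 178 + 4·60 = 418
N: 334 − 418 = -84

-84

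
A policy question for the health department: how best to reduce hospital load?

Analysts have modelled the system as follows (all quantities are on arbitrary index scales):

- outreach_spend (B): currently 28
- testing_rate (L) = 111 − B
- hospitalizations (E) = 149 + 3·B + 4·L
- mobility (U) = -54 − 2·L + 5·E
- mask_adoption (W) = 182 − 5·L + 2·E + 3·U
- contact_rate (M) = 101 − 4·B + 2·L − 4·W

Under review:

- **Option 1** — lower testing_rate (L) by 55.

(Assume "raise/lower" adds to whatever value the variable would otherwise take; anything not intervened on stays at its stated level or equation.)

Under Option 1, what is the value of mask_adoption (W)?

Option 1 (L − 55):
  B = 28
  L = 111 − 28 (−55 from intervention) = 28
  E = 149 + 3·28 + 4·28 = 345
  U = -54 − 2·28 + 5·345 = 1615
  W = 182 − 5·28 + 2·345 + 3·1615 = 5577

5577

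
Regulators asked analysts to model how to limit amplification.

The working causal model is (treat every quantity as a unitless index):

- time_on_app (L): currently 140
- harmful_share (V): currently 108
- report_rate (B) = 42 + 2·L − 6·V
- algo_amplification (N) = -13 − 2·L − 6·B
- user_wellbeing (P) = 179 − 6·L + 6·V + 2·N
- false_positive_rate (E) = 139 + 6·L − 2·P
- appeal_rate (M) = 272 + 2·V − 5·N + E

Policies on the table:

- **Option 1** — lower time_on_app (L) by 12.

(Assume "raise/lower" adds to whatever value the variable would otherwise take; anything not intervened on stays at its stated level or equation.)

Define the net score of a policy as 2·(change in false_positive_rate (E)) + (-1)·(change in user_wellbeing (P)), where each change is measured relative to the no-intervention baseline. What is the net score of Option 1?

-2184

Baseline:
  L = 140
  V = 108
  B = 42 + 2·140 − 6·108 = -326
  N = -13 − 2·140 − 6·(-326) = 1663
  P = 179 − 6·140 + 6·108 + 2·1663 = 3313
  E = 139 + 6·140 − 2·3313 = -5647
Option 1 (L − 12):
  L = 140 − 12 = 128
  V = 108
  B = 42 + 2·128 − 6·108 = -350
  N = -13 − 2·128 − 6·(-350) = 1831
  P = 179 − 6·128 + 6·108 + 2·1831 = 3721
  E = 139 + 6·128 − 2·3721 = -6535
ΔE = -6535 − (-5647) = -888; ΔP = 3721 − 3313 = 408
Score = 2·(-888) + (-1)·408 = -2184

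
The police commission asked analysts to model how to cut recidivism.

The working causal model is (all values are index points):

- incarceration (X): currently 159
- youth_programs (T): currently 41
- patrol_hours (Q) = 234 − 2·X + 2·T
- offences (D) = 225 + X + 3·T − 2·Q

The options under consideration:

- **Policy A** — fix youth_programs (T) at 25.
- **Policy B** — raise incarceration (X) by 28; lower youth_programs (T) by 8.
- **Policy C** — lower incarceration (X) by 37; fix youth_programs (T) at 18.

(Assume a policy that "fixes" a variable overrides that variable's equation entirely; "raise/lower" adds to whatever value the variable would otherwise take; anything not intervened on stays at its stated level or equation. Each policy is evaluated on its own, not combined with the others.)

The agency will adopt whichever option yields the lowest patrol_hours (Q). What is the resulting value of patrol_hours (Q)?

-74

Policy A (T := 25):
  X = 159
  T = 25
  Q = 234 − 2·159 + 2·25 = -34
Policy B (X + 28, T − 8):
  X = 159 + 28 = 187
  T = 41 − 8 = 33
  Q = 234 − 2·187 + 2·33 = -74
Policy C (X − 37, T := 18):
  X = 159 − 37 = 122
  T = 18
  Q = 234 − 2·122 + 2·18 = 26
Comparing — Policy A: Q=-34, Policy B: Q=-74, Policy C: Q=26. Lowest is -74 (Policy B).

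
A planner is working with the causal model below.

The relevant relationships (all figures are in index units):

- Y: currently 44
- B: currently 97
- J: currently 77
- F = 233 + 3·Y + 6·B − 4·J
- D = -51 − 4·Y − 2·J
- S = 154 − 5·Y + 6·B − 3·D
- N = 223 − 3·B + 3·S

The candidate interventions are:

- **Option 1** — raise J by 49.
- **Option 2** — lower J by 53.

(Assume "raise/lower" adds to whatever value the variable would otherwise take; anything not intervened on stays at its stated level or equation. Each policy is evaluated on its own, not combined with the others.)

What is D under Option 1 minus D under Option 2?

-204

Option 1 (J + 49):
  Y = 44
  J = 77 + 49 = 126
  D = -51 − 4·44 − 2·126 = -479
Option 2 (J − 53):
  Y = 44
  J = 77 − 53 = 24
  D = -51 − 4·44 − 2·24 = -275
D: -479 − (-275) = -204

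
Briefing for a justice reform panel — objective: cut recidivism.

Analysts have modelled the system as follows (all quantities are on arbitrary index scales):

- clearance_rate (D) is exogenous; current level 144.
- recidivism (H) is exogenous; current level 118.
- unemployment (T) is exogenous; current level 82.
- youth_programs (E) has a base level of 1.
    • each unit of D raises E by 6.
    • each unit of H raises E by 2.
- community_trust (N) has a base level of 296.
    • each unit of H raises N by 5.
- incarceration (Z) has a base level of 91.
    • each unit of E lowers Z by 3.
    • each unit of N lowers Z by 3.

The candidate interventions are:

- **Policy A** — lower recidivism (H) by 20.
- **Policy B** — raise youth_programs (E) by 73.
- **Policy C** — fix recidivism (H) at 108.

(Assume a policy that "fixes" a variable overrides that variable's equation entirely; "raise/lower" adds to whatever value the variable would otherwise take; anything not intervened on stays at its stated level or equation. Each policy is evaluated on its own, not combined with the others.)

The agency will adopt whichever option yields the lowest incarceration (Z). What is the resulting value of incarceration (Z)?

Policy A (H − 20):
  D = 144
  H = 118 − 20 = 98
  E = 1 + 6·144 + 2·98 = 1061
  N = 296 + 5·98 = 786
  Z = 91 − 3·1061 − 3·786 = -5450
Policy B (E + 73):
  D = 144
  H = 118
  E = 1 + 6·144 + 2·118 (+73 from intervention) = 1174
  N = 296 + 5·118 = 886
  Z = 91 − 3·1174 − 3·886 = -6089
Policy C (H := 108):
  D = 144
  H = 108
  E = 1 + 6·144 + 2·108 = 1081
  N = 296 + 5·108 = 836
  Z = 91 − 3·1081 − 3·836 = -5660
Comparing — Policy A: Z=-5450, Policy B: Z=-6089, Policy C: Z=-5660. Lowest is -6089 (Policy B).

-6089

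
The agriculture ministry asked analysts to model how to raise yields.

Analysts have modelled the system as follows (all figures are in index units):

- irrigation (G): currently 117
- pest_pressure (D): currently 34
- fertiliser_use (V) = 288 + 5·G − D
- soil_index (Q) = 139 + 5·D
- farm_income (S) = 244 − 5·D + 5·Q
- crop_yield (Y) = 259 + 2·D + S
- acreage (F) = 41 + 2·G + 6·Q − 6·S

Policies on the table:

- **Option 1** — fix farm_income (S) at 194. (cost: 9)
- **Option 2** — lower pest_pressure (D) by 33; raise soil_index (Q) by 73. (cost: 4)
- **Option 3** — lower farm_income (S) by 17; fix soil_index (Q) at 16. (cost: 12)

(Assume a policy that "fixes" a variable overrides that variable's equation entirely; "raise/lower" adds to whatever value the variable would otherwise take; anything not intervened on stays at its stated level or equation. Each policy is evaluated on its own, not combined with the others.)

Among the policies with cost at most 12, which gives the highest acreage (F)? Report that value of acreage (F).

Option 1 (S := 194):
  G = 117
  D = 34
  Q = 139 + 5·34 = 309
  S = 194
  F = 41 + 2·117 + 6·309 − 6·194 = 965
Option 2 (D − 33, Q + 73):
  G = 117
  D = 34 − 33 = 1
  Q = 139 + 5·1 (+73 from intervention) = 217
  S = 244 − 5·1 + 5·217 = 1324
  F = 41 + 2·117 + 6·217 − 6·1324 = -6367
Option 3 (S − 17, Q := 16):
  G = 117
  D = 34
  Q = 16
  S = 244 − 5·34 + 5·16 (−17 from intervention) = 137
  F = 41 + 2·117 + 6·16 − 6·137 = -451
Comparing — Option 1: F=965, Option 2: F=-6367, Option 3: F=-451. Highest is 965 (Option 1).

965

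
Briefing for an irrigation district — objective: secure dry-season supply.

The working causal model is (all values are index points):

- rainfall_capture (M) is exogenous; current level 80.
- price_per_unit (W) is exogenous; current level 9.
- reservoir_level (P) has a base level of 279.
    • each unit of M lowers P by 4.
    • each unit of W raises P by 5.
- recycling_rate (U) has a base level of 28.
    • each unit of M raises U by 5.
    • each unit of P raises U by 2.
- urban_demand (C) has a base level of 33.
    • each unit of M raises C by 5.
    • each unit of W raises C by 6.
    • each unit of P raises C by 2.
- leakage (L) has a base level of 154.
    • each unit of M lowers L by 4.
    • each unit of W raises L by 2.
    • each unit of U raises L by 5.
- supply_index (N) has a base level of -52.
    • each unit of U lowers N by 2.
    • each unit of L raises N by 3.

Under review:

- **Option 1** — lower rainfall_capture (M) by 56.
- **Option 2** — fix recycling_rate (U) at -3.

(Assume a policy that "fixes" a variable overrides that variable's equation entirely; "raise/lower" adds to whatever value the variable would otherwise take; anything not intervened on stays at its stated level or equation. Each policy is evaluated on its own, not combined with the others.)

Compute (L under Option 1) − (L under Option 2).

3259

Option 1 (M − 56):
  M = 80 − 56 = 24
  W = 9
  P = 279 − 4·24 + 5·9 = 228
  U = 28 + 5·24 + 2·228 = 604
  L = 154 − 4·24 + 2·9 + 5·604 = 3096
Option 2 (U := -3):
  M = 80
  W = 9
  P = 279 − 4·80 + 5·9 = 4
  U = -3
  L = 154 − 4·80 + 2·9 + 5·(-3) = -163
L: 3096 − (-163) = 3259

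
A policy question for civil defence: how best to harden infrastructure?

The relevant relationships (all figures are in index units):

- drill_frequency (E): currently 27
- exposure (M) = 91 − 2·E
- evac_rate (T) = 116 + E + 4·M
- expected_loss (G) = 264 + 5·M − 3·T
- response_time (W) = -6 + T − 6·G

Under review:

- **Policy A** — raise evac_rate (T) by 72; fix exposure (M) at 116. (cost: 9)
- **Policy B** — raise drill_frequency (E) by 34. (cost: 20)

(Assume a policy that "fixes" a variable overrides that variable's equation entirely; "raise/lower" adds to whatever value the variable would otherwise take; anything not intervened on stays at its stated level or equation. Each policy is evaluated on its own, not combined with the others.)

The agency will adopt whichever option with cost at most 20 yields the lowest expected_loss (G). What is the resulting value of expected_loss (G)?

Policy A (T + 72, M := 116):
  E = 27
  M = 116
  T = 116 + 27 + 4·116 (+72 from intervention) = 679
  G = 264 + 5·116 − 3·679 = -1193
Policy B (E + 34):
  E = 27 + 34 = 61
  M = 91 − 2·61 = -31
  T = 116 + 61 + 4·(-31) = 53
  G = 264 + 5·(-31) − 3·53 = -50
Comparing — Policy A: G=-1193, Policy B: G=-50. Lowest is -1193 (Policy A).

-1193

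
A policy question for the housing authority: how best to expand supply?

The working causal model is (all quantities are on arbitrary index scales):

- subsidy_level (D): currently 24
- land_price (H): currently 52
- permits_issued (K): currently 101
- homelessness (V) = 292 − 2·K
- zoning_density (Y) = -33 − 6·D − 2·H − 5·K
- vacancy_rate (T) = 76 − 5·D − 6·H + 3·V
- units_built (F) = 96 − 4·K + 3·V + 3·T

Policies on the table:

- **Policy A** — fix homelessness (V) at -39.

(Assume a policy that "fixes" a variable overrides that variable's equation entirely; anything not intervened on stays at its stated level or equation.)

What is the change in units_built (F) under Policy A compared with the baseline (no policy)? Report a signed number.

Baseline:
  D = 24
  H = 52
  K = 101
  V = 292 − 2·101 = 90
  T = 76 − 5·24 − 6·52 + 3·90 = -86
  F = 96 − 4·101 + 3·90 + 3·(-86) = -296
Policy A (V := -39):
  D = 24
  H = 52
  K = 101
  V = -39
  T = 76 − 5·24 − 6·52 + 3·(-39) = -473
  F = 96 − 4·101 + 3·(-39) + 3·(-473) = -1844
Change in F: -1844 − (-296) = -1548

-1548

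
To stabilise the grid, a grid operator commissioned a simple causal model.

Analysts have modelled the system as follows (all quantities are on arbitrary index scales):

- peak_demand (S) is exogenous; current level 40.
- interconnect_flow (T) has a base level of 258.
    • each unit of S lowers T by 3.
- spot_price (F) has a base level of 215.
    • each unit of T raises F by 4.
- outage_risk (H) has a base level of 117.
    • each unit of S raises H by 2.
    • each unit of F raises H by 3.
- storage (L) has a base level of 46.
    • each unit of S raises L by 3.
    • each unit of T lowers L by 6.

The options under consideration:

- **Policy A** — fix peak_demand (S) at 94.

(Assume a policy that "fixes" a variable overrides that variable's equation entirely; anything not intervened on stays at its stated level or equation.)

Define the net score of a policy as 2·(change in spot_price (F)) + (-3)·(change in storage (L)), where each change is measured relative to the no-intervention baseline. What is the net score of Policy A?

-4698

Baseline:
  S = 40
  T = 258 − 3·40 = 138
  F = 215 + 4·138 = 767
  L = 46 + 3·40 − 6·138 = -662
Policy A (S := 94):
  S = 94
  T = 258 − 3·94 = -24
  F = 215 + 4·(-24) = 119
  L = 46 + 3·94 − 6·(-24) = 472
ΔF = 119 − 767 = -648; ΔL = 472 − (-662) = 1134
Score = 2·(-648) + (-3)·1134 = -4698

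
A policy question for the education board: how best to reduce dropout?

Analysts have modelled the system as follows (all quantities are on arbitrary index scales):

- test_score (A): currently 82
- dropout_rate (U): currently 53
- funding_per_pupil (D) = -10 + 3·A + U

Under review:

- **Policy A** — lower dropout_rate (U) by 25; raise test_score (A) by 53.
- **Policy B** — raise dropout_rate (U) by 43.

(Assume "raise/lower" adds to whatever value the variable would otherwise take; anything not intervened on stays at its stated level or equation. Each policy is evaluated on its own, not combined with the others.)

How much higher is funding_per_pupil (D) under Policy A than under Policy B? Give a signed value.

Policy A (U − 25, A + 53):
  A = 82 + 53 = 135
  U = 53 − 25 = 28
  D = -10 + 3·135 + 28 = 423
Policy B (U + 43):
  A = 82
  U = 53 + 43 = 96
  D = -10 + 3·82 + 96 = 332
D: 423 − 332 = 91

91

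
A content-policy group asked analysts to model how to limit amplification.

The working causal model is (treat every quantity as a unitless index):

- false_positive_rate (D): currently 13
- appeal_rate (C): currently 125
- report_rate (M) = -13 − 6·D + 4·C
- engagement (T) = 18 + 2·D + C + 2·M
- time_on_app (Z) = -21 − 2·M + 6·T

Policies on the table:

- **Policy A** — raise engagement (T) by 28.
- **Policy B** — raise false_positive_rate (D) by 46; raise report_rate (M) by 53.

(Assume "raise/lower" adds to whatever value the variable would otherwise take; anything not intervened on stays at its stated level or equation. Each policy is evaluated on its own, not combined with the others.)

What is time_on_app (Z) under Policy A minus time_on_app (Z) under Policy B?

1846

Policy A (T + 28):
  D = 13
  C = 125
  M = -13 − 6·13 + 4·125 = 409
  T = 18 + 2·13 + 125 + 2·409 (+28 from intervention) = 1015
  Z = -21 − 2·409 + 6·1015 = 5251
Policy B (D + 46, M + 53):
  D = 13 + 46 = 59
  C = 125
  M = -13 − 6·59 + 4·125 (+53 from intervention) = 186
  T = 18 + 2·59 + 125 + 2·186 = 633
  Z = -21 − 2·186 + 6·633 = 3405
Z: 5251 − 3405 = 1846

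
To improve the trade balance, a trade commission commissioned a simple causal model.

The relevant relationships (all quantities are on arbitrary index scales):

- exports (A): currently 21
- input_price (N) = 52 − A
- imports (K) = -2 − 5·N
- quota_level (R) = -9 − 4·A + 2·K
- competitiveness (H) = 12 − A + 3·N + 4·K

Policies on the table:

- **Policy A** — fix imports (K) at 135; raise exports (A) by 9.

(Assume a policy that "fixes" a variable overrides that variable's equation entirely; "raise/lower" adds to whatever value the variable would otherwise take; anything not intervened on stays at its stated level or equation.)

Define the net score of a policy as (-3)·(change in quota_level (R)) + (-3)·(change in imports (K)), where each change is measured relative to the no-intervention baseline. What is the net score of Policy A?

Baseline:
  A = 21
  N = 52 − 21 = 31
  K = -2 − 5·31 = -157
  R = -9 − 4·21 + 2·(-157) = -407
Policy A (K := 135, A + 9):
  A = 21 + 9 = 30
  N = 52 − 30 = 22
  K = 135
  R = -9 − 4·30 + 2·135 = 141
ΔR = 141 − (-407) = 548; ΔK = 135 − (-157) = 292
Score = (-3)·548 + (-3)·292 = -2520

-2520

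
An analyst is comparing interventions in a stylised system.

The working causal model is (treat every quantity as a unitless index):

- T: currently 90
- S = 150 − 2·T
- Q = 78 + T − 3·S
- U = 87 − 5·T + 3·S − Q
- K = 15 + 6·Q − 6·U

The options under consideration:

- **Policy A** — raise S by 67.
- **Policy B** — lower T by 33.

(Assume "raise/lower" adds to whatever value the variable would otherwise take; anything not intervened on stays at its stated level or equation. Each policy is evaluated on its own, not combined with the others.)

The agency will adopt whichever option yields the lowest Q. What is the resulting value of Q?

27

Policy A (S + 67):
  T = 90
  S = 150 − 2·90 (+67 from intervention) = 37
  Q = 78 + 90 − 3·37 = 57
Policy B (T − 33):
  T = 90 − 33 = 57
  S = 150 − 2·57 = 36
  Q = 78 + 57 − 3·36 = 27
Comparing — Policy A: Q=57, Policy B: Q=27. Lowest is 27 (Policy B).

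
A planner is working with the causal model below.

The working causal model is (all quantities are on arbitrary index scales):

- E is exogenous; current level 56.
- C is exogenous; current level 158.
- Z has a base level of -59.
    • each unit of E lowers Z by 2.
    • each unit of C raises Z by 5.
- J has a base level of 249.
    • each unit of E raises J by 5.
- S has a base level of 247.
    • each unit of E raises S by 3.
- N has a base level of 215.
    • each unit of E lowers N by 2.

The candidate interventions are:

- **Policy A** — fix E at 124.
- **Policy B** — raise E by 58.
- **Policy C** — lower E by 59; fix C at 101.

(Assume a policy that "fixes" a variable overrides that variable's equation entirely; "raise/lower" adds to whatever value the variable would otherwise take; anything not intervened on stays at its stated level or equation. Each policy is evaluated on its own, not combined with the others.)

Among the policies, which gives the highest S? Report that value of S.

Policy A (E := 124):
  E = 124
  S = 247 + 3·124 = 619
Policy B (E + 58):
  E = 56 + 58 = 114
  S = 247 + 3·114 = 589
Policy C (E − 59, C := 101):
  E = 56 − 59 = -3
  S = 247 + 3·(-3) = 238
Comparing — Policy A: S=619, Policy B: S=589, Policy C: S=238. Highest is 619 (Policy A).

619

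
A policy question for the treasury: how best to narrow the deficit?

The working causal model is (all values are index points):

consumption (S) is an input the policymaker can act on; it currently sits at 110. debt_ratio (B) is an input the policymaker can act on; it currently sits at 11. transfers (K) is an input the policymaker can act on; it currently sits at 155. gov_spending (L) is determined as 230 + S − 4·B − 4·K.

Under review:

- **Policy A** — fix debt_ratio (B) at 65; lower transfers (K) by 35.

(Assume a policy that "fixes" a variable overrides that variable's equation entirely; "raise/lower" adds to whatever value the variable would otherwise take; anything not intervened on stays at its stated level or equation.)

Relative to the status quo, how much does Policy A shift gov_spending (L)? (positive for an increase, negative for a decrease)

-76

Baseline:
  S = 110
  B = 11
  K = 155
  L = 230 + 110 − 4·11 − 4·155 = -324
Policy A (B := 65, K − 35):
  S = 110
  B = 65
  K = 155 − 35 = 120
  L = 230 + 110 − 4·65 − 4·120 = -400
Change in L: -400 − (-324) = -76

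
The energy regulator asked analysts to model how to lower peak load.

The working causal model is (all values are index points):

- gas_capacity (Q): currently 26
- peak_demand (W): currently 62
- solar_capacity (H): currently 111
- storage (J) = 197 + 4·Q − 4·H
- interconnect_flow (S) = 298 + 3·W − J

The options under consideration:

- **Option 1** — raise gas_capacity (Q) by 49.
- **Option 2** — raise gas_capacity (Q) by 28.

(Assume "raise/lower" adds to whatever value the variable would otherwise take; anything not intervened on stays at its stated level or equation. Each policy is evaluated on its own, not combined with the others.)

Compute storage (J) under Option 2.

-31

Option 2 (Q + 28):
  Q = 26 + 28 = 54
  H = 111
  J = 197 + 4·54 − 4·111 = -31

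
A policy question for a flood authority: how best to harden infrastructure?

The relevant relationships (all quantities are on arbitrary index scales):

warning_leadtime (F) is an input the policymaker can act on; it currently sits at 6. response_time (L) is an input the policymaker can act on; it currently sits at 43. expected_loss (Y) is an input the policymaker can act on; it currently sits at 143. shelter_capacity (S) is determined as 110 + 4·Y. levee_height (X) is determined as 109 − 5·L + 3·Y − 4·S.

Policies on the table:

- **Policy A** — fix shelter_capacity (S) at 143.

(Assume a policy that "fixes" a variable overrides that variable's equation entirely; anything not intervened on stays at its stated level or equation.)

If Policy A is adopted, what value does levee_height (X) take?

Policy A (S := 143):
  L = 43
  Y = 143
  S = 143
  X = 109 − 5·43 + 3·143 − 4·143 = -249

-249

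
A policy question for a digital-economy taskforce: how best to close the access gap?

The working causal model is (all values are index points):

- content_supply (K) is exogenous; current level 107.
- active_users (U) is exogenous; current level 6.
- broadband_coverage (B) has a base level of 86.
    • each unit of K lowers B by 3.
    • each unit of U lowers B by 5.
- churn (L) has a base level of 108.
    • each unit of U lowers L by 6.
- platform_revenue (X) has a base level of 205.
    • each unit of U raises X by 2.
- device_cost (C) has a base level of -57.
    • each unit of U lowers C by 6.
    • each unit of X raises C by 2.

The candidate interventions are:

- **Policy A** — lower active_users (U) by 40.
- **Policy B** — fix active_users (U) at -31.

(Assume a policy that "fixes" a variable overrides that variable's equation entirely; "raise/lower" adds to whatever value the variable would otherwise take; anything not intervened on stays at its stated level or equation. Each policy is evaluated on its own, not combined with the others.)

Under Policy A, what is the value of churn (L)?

312

Policy A (U − 40):
  U = 6 − 40 = -34
  L = 108 − 6·(-34) = 312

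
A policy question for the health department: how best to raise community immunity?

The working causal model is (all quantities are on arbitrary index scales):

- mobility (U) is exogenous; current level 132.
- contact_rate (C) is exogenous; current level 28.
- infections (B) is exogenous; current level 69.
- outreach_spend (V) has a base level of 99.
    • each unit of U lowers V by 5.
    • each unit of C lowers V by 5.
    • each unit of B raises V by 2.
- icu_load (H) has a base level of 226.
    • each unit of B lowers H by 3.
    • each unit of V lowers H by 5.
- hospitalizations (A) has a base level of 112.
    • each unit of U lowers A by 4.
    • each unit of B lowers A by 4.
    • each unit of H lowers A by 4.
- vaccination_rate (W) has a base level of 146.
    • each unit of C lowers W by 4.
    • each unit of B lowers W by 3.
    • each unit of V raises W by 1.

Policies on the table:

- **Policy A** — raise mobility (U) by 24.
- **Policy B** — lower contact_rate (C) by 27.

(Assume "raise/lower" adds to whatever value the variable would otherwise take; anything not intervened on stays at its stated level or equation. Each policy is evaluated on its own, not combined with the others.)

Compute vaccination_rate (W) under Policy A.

-856

Policy A (U + 24):
  U = 132 + 24 = 156
  C = 28
  B = 69
  V = 99 − 5·156 − 5·28 + 2·69 = -683
  W = 146 − 4·28 − 3·69 + (-683) = -856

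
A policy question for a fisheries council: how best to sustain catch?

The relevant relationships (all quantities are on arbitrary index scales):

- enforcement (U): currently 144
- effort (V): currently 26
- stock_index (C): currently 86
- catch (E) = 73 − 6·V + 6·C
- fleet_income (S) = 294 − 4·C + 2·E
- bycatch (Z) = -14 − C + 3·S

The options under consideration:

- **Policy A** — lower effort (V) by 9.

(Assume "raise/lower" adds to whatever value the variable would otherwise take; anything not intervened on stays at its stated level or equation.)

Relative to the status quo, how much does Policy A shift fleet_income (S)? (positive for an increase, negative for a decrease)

Baseline:
  V = 26
  C = 86
  E = 73 − 6·26 + 6·86 = 433
  S = 294 − 4·86 + 2·433 = 816
Policy A (V − 9):
  V = 26 − 9 = 17
  C = 86
  E = 73 − 6·17 + 6·86 = 487
  S = 294 − 4·86 + 2·487 = 924
Change in S: 924 − 816 = 108

108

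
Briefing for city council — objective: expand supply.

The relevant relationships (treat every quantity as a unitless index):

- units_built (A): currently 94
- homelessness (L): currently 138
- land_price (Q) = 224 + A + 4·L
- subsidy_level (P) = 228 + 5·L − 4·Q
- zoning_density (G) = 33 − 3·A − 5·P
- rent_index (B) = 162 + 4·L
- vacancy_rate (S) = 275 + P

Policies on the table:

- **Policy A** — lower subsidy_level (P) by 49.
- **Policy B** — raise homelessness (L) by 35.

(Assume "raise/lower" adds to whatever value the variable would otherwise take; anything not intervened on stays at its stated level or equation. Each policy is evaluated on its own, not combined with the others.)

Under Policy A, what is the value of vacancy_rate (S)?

Policy A (P − 49):
  A = 94
  L = 138
  Q = 224 + 94 + 4·138 = 870
  P = 228 + 5·138 − 4·870 (−49 from intervention) = -2611
  S = 275 + (-2611) = -2336

-2336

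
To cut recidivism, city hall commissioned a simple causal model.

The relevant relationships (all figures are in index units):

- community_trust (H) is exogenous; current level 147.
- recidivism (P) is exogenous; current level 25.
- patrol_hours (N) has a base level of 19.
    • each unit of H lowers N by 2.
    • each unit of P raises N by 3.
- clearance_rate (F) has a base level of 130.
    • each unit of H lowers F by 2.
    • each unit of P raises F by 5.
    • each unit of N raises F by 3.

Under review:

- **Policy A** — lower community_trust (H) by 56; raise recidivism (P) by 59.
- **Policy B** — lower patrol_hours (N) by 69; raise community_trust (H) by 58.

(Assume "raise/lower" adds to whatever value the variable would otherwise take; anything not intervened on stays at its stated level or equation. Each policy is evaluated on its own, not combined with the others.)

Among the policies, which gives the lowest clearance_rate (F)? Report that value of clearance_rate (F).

Policy A (H − 56, P + 59):
  H = 147 − 56 = 91
  P = 25 + 59 = 84
  N = 19 − 2·91 + 3·84 = 89
  F = 130 − 2·91 + 5·84 + 3·89 = 635
Policy B (N − 69, H + 58):
  H = 147 + 58 = 205
  P = 25
  N = 19 − 2·205 + 3·25 (−69 from intervention) = -385
  F = 130 − 2·205 + 5·25 + 3·(-385) = -1310
Comparing — Policy A: F=635, Policy B: F=-1310. Lowest is -1310 (Policy B).

-1310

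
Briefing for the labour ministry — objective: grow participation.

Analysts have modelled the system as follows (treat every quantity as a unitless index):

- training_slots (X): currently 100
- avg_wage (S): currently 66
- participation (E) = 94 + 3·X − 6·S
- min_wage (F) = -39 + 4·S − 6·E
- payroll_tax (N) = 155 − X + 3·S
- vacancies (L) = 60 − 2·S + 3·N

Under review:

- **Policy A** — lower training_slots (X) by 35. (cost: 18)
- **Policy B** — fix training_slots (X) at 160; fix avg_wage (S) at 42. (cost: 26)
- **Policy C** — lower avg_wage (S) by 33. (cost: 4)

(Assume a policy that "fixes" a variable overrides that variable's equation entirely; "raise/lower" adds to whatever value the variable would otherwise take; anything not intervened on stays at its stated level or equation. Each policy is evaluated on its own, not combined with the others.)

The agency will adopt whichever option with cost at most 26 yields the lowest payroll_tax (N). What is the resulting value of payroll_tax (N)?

Policy A (X − 35):
  X = 100 − 35 = 65
  S = 66
  N = 155 − 65 + 3·66 = 288
Policy B (X := 160, S := 42):
  X = 160
  S = 42
  N = 155 − 160 + 3·42 = 121
Policy C (S − 33):
  X = 100
  S = 66 − 33 = 33
  N = 155 − 100 + 3·33 = 154
Comparing — Policy A: N=288, Policy B: N=121, Policy C: N=154. Lowest is 121 (Policy B).

121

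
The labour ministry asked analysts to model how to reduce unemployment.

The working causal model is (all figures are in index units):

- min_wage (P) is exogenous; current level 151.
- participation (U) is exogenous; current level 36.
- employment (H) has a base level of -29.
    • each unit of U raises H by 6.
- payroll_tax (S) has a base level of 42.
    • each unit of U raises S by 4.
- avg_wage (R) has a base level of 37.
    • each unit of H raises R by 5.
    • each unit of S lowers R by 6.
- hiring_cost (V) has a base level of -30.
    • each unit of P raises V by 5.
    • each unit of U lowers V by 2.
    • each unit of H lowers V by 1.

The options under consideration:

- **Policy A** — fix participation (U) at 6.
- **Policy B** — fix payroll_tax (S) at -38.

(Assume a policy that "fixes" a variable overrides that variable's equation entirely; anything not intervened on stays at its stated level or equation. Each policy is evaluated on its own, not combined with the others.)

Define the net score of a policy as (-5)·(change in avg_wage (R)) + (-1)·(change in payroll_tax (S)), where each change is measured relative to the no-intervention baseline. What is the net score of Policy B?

-6496

Baseline:
  U = 36
  H = -29 + 6·36 = 187
  S = 42 + 4·36 = 186
  R = 37 + 5·187 − 6·186 = -144
Policy B (S := -38):
  U = 36
  H = -29 + 6·36 = 187
  S = -38
  R = 37 + 5·187 − 6·(-38) = 1200
ΔR = 1200 − (-144) = 1344; ΔS = -38 − 186 = -224
Score = (-5)·1344 + (-1)·(-224) = -6496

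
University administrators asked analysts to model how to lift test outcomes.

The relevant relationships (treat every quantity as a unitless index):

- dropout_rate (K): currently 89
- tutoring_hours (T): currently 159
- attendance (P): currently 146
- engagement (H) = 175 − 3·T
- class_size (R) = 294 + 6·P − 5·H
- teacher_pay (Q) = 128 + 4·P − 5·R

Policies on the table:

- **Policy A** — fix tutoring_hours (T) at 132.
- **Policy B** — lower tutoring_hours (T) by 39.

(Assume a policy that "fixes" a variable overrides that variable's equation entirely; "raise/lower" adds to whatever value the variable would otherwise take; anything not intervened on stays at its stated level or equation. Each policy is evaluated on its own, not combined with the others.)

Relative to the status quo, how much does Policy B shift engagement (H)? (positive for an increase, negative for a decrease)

Baseline:
  T = 159
  H = 175 − 3·159 = -302
Policy B (T − 39):
  T = 159 − 39 = 120
  H = 175 − 3·120 = -185
Change in H: -185 − (-302) = 117

117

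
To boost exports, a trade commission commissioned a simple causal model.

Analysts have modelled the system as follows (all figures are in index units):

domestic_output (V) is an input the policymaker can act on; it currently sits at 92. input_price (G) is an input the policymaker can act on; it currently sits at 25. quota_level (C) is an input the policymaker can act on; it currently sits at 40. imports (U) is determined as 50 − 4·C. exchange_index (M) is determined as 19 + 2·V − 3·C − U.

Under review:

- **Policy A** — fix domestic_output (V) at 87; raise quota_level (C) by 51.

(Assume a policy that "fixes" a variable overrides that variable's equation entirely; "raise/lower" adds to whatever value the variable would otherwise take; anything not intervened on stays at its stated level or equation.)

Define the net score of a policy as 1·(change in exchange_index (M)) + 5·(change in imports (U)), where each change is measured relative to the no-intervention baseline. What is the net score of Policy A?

Baseline:
  V = 92
  C = 40
  U = 50 − 4·40 = -110
  M = 19 + 2·92 − 3·40 − (-110) = 193
Policy A (V := 87, C + 51):
  V = 87
  C = 40 + 51 = 91
  U = 50 − 4·91 = -314
  M = 19 + 2·87 − 3·91 − (-314) = 234
ΔM = 234 − 193 = 41; ΔU = -314 − (-110) = -204
Score = 1·41 + 5·(-204) = -979

-979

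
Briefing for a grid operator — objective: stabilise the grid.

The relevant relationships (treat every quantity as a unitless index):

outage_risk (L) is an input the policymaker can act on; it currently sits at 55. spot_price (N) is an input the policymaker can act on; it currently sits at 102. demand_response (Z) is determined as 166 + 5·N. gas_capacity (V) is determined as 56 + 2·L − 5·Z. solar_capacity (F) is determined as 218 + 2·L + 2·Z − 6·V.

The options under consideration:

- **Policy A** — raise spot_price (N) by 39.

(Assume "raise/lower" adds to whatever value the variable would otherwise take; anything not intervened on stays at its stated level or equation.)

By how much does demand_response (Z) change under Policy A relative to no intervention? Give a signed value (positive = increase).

195

Baseline:
  N = 102
  Z = 166 + 5·102 = 676
Policy A (N + 39):
  N = 102 + 39 = 141
  Z = 166 + 5·141 = 871
Change in Z: 871 − 676 = 195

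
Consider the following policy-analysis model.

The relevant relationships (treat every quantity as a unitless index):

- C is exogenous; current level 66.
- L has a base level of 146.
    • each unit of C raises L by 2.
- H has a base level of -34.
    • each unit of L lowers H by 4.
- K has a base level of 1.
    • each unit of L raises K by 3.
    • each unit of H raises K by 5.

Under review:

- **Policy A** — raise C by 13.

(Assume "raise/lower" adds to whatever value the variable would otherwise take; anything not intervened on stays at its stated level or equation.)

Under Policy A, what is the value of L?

Policy A (C + 13):
  C = 66 + 13 = 79
  L = 146 + 2·79 = 304

304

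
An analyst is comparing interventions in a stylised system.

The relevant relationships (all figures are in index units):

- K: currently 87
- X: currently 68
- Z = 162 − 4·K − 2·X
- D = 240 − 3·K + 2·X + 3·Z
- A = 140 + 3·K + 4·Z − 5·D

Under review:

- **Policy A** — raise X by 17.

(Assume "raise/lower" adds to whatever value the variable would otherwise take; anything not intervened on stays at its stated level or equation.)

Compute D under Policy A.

-919

Policy A (X + 17):
  K = 87
  X = 68 + 17 = 85
  Z = 162 − 4·87 − 2·85 = -356
  D = 240 − 3·87 + 2·85 + 3·(-356) = -919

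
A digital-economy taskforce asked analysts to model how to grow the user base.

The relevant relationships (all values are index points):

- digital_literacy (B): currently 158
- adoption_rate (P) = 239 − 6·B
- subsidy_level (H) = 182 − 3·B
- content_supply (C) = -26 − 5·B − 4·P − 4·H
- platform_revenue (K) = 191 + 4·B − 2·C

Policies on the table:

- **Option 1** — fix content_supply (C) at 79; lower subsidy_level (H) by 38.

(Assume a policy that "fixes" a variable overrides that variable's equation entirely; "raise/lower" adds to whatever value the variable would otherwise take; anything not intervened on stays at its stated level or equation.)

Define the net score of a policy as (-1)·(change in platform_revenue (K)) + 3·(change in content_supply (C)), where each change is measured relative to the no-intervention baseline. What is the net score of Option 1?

Baseline:
  B = 158
  P = 239 − 6·158 = -709
  H = 182 − 3·158 = -292
  C = -26 − 5·158 − 4·(-709) − 4·(-292) = 3188
  K = 191 + 4·158 − 2·3188 = -5553
Option 1 (C := 79, H − 38):
  B = 158
  P = 239 − 6·158 = -709
  H = 182 − 3·158 (−38 from intervention) = -330
  C = 79
  K = 191 + 4·158 − 2·79 = 665
ΔK = 665 − (-5553) = 6218; ΔC = 79 − 3188 = -3109
Score = (-1)·6218 + 3·(-3109) = -15545

-15545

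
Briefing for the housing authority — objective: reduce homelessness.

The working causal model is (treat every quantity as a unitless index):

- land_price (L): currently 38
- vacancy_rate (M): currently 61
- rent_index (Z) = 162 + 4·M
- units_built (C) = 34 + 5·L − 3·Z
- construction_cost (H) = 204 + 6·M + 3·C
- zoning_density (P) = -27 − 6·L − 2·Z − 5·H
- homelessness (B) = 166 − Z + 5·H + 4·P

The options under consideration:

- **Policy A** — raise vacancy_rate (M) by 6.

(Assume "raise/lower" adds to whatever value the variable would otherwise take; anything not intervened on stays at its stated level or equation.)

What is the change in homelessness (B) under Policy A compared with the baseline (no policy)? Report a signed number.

2484

Baseline:
  L = 38
  M = 61
  Z = 162 + 4·61 = 406
  C = 34 + 5·38 − 3·406 = -994
  H = 204 + 6·61 + 3·(-994) = -2412
  P = -27 − 6·38 − 2·406 − 5·(-2412) = 10993
  B = 166 − 406 + 5·(-2412) + 4·10993 = 31672
Policy A (M + 6):
  L = 38
  M = 61 + 6 = 67
  Z = 162 + 4·67 = 430
  C = 34 + 5·38 − 3·430 = -1066
  H = 204 + 6·67 + 3·(-1066) = -2592
  P = -27 − 6·38 − 2·430 − 5·(-2592) = 11845
  B = 166 − 430 + 5·(-2592) + 4·11845 = 34156
Change in B: 34156 − 31672 = 2484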